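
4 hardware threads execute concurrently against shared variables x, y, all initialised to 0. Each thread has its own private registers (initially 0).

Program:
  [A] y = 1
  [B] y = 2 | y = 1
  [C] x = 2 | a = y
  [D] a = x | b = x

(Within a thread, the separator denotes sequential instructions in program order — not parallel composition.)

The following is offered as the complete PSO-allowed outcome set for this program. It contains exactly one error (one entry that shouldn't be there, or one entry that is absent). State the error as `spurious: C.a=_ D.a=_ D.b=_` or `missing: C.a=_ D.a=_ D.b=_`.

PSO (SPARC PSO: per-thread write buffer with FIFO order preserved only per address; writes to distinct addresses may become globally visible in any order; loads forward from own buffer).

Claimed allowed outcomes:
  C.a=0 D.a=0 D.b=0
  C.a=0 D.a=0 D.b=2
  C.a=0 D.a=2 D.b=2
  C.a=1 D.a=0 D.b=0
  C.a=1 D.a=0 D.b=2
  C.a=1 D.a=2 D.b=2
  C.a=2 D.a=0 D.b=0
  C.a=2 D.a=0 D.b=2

missing: C.a=2 D.a=2 D.b=2

outcome vector order: (C.a,D.a,D.b)
PSO (9): 0/0/0, 0/0/2, 0/2/2, 1/0/0, 1/0/2, 1/2/2, 2/0/0, 2/0/2, 2/2/2
PSO∖claimed = {2/2/2}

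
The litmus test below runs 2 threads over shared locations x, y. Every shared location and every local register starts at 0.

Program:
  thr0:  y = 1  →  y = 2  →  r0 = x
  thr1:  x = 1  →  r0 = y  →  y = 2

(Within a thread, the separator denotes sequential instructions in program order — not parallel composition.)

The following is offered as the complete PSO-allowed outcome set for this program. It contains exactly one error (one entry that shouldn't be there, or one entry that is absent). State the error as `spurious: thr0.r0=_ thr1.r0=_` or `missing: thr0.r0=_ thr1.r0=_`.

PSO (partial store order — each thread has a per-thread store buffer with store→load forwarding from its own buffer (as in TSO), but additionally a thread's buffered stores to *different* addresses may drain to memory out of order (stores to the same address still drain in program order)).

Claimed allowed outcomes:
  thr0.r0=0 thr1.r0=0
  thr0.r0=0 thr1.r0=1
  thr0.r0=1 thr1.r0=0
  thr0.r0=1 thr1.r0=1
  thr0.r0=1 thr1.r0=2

outcome vector order: (thr0.r0,thr1.r0)
[PSO] allowed = {00, 01, 02, 10, 11, 12}
PSO∖claimed = {02}

missing: thr0.r0=0 thr1.r0=2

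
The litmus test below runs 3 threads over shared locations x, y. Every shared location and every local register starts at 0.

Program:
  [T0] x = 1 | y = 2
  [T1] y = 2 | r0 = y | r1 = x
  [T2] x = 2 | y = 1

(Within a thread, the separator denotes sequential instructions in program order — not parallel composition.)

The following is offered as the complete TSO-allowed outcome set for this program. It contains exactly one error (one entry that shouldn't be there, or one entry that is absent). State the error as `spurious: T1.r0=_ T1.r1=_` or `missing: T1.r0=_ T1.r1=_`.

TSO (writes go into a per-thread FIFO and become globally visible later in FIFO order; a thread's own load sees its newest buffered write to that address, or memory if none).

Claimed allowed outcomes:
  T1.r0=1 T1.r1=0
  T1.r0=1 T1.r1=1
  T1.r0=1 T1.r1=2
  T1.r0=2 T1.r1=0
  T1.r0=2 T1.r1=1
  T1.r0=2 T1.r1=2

spurious: T1.r0=1 T1.r1=0

outcome vector order: (T1.r0,T1.r1)
TSO: 5 outcomes — {11 12 20 21 22}
claimed∖TSO = {10}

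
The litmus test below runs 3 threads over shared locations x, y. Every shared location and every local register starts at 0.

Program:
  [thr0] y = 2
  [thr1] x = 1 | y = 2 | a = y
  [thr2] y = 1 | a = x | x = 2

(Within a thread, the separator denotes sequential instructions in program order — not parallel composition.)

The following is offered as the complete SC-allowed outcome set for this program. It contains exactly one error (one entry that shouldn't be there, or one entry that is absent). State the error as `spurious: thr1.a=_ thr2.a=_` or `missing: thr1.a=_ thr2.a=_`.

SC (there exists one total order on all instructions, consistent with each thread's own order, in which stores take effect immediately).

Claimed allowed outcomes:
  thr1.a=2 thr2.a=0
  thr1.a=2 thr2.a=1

outcome vector order: (thr1.a,thr2.a)
SC: 3 outcomes — {1/1 2/0 2/1}
SC∖claimed = {1/1}

missing: thr1.a=1 thr2.a=1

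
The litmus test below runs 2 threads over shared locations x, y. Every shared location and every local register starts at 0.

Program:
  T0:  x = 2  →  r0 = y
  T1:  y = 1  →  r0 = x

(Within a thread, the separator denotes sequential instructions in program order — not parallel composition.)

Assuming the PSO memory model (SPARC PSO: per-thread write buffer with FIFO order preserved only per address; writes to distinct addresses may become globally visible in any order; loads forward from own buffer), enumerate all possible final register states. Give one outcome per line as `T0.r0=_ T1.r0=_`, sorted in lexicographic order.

outcome vector order: (T0.r0,T1.r0)
|PSO outcomes| = 4

T0.r0=0 T1.r0=0
T0.r0=0 T1.r0=2
T0.r0=1 T1.r0=0
T0.r0=1 T1.r0=2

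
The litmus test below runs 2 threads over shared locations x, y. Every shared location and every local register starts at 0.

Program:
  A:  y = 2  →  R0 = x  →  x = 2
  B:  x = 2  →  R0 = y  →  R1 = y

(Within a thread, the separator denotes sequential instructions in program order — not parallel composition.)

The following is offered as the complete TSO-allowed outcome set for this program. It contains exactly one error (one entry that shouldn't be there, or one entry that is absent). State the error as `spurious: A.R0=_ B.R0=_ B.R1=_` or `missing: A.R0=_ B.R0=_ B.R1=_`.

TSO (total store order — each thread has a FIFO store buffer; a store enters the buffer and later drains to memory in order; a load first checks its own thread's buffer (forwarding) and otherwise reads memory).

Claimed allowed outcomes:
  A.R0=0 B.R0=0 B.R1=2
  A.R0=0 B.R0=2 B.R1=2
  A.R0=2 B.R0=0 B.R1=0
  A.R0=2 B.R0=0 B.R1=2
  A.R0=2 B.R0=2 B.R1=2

outcome vector order: (A.R0,B.R0,B.R1)
TSO (6): <0 0 0>, <0 0 2>, <0 2 2>, <2 0 0>, <2 0 2>, <2 2 2>
TSO∖claimed = {<0 0 0>}

missing: A.R0=0 B.R0=0 B.R1=0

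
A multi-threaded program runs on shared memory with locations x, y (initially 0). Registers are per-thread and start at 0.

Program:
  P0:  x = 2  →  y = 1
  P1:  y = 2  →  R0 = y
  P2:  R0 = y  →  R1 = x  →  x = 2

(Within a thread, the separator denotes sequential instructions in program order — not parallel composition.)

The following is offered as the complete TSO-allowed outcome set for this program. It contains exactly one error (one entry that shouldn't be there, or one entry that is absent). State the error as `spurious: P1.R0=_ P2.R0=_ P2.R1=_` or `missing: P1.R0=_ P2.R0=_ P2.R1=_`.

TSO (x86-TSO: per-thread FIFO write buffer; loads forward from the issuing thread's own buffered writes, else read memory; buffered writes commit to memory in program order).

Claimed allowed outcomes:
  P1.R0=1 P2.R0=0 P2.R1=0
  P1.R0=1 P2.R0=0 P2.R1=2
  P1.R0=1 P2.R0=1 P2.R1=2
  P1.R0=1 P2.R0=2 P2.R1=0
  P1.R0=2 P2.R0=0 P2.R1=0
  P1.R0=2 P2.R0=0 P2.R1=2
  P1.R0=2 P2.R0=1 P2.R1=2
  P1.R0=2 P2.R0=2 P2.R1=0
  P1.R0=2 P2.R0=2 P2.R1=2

outcome vector order: (P1.R0,P2.R0,P2.R1)
TSO (10): (1,0,0), (1,0,2), (1,1,2), (1,2,0), (1,2,2), (2,0,0), (2,0,2), (2,1,2), (2,2,0), (2,2,2)
TSO∖claimed = {(1,2,2)}

missing: P1.R0=1 P2.R0=2 P2.R1=2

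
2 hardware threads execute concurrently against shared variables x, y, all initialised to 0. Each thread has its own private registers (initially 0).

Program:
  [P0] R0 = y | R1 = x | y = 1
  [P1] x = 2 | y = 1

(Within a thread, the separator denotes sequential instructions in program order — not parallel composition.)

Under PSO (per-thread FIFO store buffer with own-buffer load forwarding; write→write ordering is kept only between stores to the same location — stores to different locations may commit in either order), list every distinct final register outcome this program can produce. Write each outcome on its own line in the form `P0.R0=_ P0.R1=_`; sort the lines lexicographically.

outcome vector order: (P0.R0,P0.R1)
|PSO outcomes| = 4

P0.R0=0 P0.R1=0
P0.R0=0 P0.R1=2
P0.R0=1 P0.R1=0
P0.R0=1 P0.R1=2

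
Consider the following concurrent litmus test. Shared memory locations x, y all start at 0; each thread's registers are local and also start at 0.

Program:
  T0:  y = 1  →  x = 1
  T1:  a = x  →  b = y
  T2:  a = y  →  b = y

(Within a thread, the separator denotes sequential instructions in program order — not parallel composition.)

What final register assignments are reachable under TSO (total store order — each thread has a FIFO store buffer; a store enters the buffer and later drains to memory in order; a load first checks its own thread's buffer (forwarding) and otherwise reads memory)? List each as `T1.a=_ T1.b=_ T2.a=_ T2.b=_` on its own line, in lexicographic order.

T1.a=0 T1.b=0 T2.a=0 T2.b=0
T1.a=0 T1.b=0 T2.a=0 T2.b=1
T1.a=0 T1.b=0 T2.a=1 T2.b=1
T1.a=0 T1.b=1 T2.a=0 T2.b=0
T1.a=0 T1.b=1 T2.a=0 T2.b=1
T1.a=0 T1.b=1 T2.a=1 T2.b=1
T1.a=1 T1.b=1 T2.a=0 T2.b=0
T1.a=1 T1.b=1 T2.a=0 T2.b=1
T1.a=1 T1.b=1 T2.a=1 T2.b=1

outcome vector order: (T1.a,T1.b,T2.a,T2.b)
|TSO outcomes| = 9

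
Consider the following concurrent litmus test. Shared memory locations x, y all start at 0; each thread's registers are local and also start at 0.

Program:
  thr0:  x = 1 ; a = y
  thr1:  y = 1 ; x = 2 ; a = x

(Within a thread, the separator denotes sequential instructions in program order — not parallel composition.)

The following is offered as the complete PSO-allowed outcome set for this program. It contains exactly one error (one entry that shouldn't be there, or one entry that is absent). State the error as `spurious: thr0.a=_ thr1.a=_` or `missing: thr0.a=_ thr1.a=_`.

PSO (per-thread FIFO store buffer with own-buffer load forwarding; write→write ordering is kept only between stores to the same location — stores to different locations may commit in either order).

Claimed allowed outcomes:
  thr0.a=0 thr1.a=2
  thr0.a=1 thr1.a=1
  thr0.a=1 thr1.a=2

missing: thr0.a=0 thr1.a=1

outcome vector order: (thr0.a,thr1.a)
[PSO] allowed = {<0 1>, <0 2>, <1 1>, <1 2>}
PSO∖claimed = {<0 1>}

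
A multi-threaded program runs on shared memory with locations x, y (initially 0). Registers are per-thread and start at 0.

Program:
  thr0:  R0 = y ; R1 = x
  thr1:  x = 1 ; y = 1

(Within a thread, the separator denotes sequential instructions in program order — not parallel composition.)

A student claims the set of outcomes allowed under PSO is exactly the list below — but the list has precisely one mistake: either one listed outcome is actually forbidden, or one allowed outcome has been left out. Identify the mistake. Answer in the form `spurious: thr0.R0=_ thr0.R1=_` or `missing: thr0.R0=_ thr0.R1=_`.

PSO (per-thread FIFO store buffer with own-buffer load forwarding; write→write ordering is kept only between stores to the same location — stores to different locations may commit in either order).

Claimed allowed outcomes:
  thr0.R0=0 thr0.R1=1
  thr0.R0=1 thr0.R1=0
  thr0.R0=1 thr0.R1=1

outcome vector order: (thr0.R0,thr0.R1)
under PSO → 0/0; 0/1; 1/0; 1/1
PSO∖claimed = {0/0}

missing: thr0.R0=0 thr0.R1=0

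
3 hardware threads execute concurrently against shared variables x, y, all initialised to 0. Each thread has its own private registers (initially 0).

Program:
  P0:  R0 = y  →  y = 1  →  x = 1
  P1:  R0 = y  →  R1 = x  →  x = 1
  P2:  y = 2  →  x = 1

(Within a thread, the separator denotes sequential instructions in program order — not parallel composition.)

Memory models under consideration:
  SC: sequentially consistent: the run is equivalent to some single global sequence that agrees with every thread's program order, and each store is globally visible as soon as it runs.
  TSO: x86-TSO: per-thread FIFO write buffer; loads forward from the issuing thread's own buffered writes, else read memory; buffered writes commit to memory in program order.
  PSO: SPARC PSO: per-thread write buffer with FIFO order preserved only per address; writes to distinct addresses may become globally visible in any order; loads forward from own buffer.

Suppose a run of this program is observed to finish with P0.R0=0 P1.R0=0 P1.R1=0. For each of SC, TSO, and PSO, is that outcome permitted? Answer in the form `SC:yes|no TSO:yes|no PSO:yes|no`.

SC:yes TSO:yes PSO:yes

outcome vector order: (P0.R0,P1.R0,P1.R1)
SC (12): (0,0,0); (0,0,1); (0,1,0); (0,1,1); (0,2,0); (0,2,1); (2,0,0); (2,0,1); (2,1,0); (2,1,1); (2,2,0); (2,2,1)
TSO (12): (0,0,0); (0,0,1); (0,1,0); (0,1,1); (0,2,0); (0,2,1); (2,0,0); (2,0,1); (2,1,0); (2,1,1); (2,2,0); (2,2,1)
PSO (12): (0,0,0); (0,0,1); (0,1,0); (0,1,1); (0,2,0); (0,2,1); (2,0,0); (2,0,1); (2,1,0); (2,1,1); (2,2,0); (2,2,1)
target (0,0,0) ∈ {SC,TSO,PSO}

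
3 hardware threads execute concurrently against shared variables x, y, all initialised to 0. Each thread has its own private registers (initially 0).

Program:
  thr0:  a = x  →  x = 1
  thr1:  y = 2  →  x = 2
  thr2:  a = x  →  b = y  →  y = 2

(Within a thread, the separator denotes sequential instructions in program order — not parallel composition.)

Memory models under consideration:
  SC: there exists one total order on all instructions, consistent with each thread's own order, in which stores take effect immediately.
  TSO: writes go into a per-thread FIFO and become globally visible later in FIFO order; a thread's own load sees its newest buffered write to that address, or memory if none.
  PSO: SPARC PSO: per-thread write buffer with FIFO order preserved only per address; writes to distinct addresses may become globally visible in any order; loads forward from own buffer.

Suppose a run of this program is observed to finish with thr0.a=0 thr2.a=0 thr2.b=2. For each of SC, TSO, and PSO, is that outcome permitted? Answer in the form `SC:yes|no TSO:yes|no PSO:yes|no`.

outcome vector order: (thr0.a,thr2.a,thr2.b)
SC (9): (0,0,0) (0,0,2) (0,1,0) (0,1,2) (0,2,2) (2,0,0) (2,0,2) (2,1,2) (2,2,2)
TSO (9): (0,0,0) (0,0,2) (0,1,0) (0,1,2) (0,2,2) (2,0,0) (2,0,2) (2,1,2) (2,2,2)
PSO (12): (0,0,0) (0,0,2) (0,1,0) (0,1,2) (0,2,0) (0,2,2) (2,0,0) (2,0,2) (2,1,0) (2,1,2) (2,2,0) (2,2,2)
target (0,0,2) ∈ {SC,TSO,PSO}

SC:yes TSO:yes PSO:yes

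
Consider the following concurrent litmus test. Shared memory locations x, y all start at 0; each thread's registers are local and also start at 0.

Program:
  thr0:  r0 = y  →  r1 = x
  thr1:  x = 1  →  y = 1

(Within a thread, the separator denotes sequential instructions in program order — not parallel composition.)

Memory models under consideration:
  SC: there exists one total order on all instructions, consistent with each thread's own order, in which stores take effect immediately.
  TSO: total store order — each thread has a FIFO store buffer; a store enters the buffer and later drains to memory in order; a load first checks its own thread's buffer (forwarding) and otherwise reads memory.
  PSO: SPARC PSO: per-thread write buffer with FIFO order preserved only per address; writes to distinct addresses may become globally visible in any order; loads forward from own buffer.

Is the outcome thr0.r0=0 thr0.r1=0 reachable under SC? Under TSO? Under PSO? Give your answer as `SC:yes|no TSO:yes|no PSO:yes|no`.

outcome vector order: (thr0.r0,thr0.r1)
under SC → <0 0> <0 1> <1 1>
under TSO → <0 0> <0 1> <1 1>
under PSO → <0 0> <0 1> <1 0> <1 1>
target <0 0> ∈ {SC,TSO,PSO}

SC:yes TSO:yes PSO:yes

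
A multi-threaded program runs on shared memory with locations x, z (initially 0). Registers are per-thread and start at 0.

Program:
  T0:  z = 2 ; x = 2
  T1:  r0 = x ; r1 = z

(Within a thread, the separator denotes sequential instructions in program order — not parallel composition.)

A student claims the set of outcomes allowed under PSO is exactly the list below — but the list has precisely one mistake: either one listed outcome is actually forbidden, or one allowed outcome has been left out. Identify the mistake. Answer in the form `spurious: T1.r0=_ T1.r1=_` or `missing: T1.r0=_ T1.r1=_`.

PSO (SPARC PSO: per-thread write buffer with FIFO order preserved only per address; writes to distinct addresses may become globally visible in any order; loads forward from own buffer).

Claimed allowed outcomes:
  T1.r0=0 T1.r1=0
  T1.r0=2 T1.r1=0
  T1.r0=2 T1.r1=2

outcome vector order: (T1.r0,T1.r1)
PSO: 4 outcomes — {(0,0), (0,2), (2,0), (2,2)}
PSO∖claimed = {(0,2)}

missing: T1.r0=0 T1.r1=2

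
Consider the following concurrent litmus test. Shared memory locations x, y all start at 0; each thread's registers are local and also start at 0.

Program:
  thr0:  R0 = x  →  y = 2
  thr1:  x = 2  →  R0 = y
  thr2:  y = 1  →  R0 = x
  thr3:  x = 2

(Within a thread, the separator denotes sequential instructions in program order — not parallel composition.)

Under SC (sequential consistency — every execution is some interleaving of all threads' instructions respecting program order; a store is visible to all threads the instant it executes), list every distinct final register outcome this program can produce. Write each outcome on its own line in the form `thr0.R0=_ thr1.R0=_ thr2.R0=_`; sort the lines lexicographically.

outcome vector order: (thr0.R0,thr1.R0,thr2.R0)
|SC outcomes| = 10

thr0.R0=0 thr1.R0=0 thr2.R0=2
thr0.R0=0 thr1.R0=1 thr2.R0=0
thr0.R0=0 thr1.R0=1 thr2.R0=2
thr0.R0=0 thr1.R0=2 thr2.R0=0
thr0.R0=0 thr1.R0=2 thr2.R0=2
thr0.R0=2 thr1.R0=0 thr2.R0=2
thr0.R0=2 thr1.R0=1 thr2.R0=0
thr0.R0=2 thr1.R0=1 thr2.R0=2
thr0.R0=2 thr1.R0=2 thr2.R0=0
thr0.R0=2 thr1.R0=2 thr2.R0=2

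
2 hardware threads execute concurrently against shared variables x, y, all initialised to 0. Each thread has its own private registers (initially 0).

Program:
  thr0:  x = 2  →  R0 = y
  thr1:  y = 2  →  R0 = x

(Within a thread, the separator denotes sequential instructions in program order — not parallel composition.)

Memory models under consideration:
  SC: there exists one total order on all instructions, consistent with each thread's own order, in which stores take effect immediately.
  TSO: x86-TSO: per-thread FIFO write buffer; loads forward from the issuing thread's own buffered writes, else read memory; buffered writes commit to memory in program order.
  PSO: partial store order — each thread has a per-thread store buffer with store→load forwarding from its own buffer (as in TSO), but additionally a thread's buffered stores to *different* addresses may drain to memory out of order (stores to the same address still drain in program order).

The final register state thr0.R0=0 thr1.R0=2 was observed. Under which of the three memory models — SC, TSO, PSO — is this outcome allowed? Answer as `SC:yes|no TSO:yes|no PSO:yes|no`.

outcome vector order: (thr0.R0,thr1.R0)
[SC] allowed = {0/2, 2/0, 2/2}
[TSO] allowed = {0/0, 0/2, 2/0, 2/2}
[PSO] allowed = {0/0, 0/2, 2/0, 2/2}
target 0/2 ∈ {SC,TSO,PSO}

SC:yes TSO:yes PSO:yes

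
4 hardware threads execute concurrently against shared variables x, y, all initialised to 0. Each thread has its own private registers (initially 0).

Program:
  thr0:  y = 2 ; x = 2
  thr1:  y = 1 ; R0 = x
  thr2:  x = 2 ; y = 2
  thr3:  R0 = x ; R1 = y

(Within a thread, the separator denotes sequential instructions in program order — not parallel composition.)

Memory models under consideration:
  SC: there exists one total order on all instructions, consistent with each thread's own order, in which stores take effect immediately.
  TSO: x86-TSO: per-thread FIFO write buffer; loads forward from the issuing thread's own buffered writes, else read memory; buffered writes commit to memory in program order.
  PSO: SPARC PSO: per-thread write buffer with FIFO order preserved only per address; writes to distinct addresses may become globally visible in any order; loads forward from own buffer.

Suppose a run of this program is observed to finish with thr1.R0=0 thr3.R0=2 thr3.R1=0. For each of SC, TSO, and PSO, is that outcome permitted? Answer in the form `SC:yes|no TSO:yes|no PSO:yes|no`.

SC:no TSO:yes PSO:yes

outcome vector order: (thr1.R0,thr3.R0,thr3.R1)
SC: 11 outcomes — {000 001 002 021 022 200 201 202 220 221 222}
TSO: 12 outcomes — {000 001 002 020 021 022 200 201 202 220 221 222}
PSO: 12 outcomes — {000 001 002 020 021 022 200 201 202 220 221 222}
target 020 ∈ {TSO,PSO}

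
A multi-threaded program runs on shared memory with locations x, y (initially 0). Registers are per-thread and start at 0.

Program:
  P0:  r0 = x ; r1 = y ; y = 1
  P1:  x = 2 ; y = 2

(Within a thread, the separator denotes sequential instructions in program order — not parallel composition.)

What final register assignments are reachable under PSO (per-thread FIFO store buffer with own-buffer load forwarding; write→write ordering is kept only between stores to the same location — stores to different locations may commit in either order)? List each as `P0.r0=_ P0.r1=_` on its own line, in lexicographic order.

outcome vector order: (P0.r0,P0.r1)
|PSO outcomes| = 4

P0.r0=0 P0.r1=0
P0.r0=0 P0.r1=2
P0.r0=2 P0.r1=0
P0.r0=2 P0.r1=2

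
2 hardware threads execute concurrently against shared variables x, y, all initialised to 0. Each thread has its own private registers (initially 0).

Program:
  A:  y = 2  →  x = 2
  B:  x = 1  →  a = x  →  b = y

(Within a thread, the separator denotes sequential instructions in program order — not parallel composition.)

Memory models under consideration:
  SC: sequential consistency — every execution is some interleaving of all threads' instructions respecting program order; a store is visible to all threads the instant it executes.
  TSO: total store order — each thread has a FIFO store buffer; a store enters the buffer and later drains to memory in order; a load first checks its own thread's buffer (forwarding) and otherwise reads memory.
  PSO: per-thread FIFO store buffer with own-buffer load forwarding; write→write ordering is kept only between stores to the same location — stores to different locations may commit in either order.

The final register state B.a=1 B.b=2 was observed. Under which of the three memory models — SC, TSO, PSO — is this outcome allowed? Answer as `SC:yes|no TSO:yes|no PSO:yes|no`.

SC:yes TSO:yes PSO:yes

outcome vector order: (B.a,B.b)
SC: 3 outcomes — {(1,0), (1,2), (2,2)}
TSO: 3 outcomes — {(1,0), (1,2), (2,2)}
PSO: 4 outcomes — {(1,0), (1,2), (2,0), (2,2)}
target (1,2) ∈ {SC,TSO,PSO}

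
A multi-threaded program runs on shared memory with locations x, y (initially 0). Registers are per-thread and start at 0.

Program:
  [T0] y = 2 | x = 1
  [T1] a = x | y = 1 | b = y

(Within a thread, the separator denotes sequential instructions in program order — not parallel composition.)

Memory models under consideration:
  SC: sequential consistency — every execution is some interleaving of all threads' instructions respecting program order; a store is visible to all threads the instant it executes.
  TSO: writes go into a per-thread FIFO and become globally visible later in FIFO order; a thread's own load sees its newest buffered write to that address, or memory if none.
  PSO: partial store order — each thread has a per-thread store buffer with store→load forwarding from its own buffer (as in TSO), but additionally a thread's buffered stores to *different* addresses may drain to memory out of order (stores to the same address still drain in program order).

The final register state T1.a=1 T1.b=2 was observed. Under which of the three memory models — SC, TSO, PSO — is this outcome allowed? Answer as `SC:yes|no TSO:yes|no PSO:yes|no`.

SC:no TSO:no PSO:yes

outcome vector order: (T1.a,T1.b)
SC: 3 outcomes — {(0,1) (0,2) (1,1)}
TSO: 3 outcomes — {(0,1) (0,2) (1,1)}
PSO: 4 outcomes — {(0,1) (0,2) (1,1) (1,2)}
target (1,2) ∈ {PSO}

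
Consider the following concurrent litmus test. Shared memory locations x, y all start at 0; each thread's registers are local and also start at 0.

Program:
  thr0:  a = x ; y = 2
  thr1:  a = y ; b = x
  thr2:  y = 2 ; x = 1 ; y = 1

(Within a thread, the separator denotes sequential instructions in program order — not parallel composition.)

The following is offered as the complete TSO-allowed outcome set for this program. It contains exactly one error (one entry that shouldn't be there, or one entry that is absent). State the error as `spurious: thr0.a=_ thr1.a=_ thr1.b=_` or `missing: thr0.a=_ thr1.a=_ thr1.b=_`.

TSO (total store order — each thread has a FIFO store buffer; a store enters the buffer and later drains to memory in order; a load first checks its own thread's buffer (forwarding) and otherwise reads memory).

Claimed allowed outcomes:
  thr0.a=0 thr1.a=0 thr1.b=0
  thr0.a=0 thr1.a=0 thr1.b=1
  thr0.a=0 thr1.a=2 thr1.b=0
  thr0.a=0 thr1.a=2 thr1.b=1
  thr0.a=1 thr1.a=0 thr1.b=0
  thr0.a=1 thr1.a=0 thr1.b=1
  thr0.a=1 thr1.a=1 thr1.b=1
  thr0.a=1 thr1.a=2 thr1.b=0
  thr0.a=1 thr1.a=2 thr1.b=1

missing: thr0.a=0 thr1.a=1 thr1.b=1

outcome vector order: (thr0.a,thr1.a,thr1.b)
TSO: 10 outcomes — {000, 001, 011, 020, 021, 100, 101, 111, 120, 121}
TSO∖claimed = {011}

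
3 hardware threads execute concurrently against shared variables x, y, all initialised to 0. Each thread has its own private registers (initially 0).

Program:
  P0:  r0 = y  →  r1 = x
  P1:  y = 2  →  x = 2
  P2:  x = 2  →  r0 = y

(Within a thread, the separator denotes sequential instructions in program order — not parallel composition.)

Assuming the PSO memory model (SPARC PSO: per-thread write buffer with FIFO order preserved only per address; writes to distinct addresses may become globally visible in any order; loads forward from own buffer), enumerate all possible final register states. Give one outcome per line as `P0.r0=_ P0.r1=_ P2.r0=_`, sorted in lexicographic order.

outcome vector order: (P0.r0,P0.r1,P2.r0)
|PSO outcomes| = 8

P0.r0=0 P0.r1=0 P2.r0=0
P0.r0=0 P0.r1=0 P2.r0=2
P0.r0=0 P0.r1=2 P2.r0=0
P0.r0=0 P0.r1=2 P2.r0=2
P0.r0=2 P0.r1=0 P2.r0=0
P0.r0=2 P0.r1=0 P2.r0=2
P0.r0=2 P0.r1=2 P2.r0=0
P0.r0=2 P0.r1=2 P2.r0=2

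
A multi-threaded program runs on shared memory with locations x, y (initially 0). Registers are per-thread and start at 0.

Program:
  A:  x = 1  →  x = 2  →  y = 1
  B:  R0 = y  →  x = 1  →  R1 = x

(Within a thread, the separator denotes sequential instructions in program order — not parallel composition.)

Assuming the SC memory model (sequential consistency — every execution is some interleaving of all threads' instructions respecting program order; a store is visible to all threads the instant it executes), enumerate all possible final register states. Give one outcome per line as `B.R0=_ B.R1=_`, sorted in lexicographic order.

B.R0=0 B.R1=1
B.R0=0 B.R1=2
B.R0=1 B.R1=1

outcome vector order: (B.R0,B.R1)
|SC outcomes| = 3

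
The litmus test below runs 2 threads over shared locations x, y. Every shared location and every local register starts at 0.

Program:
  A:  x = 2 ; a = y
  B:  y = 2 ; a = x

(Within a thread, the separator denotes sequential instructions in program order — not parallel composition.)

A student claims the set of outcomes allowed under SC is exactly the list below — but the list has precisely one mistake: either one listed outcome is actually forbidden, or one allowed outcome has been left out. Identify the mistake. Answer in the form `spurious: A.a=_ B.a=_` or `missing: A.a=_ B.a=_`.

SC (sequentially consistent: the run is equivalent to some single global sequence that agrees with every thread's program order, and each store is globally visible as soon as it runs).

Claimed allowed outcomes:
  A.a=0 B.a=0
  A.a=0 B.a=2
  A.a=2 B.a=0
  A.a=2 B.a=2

outcome vector order: (A.a,B.a)
under SC → 02, 20, 22
claimed∖SC = {00}

spurious: A.a=0 B.a=0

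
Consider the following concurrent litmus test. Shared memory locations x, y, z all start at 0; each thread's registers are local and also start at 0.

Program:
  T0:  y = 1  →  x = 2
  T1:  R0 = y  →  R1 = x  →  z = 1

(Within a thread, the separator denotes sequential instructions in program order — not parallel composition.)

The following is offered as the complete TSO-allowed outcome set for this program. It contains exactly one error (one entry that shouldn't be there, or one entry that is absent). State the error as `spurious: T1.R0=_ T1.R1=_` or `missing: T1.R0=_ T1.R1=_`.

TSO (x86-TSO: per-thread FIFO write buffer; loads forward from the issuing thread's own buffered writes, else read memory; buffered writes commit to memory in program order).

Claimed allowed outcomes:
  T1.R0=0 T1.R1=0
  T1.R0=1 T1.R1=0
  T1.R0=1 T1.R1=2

missing: T1.R0=0 T1.R1=2

outcome vector order: (T1.R0,T1.R1)
TSO: 4 outcomes — {0/0, 0/2, 1/0, 1/2}
TSO∖claimed = {0/2}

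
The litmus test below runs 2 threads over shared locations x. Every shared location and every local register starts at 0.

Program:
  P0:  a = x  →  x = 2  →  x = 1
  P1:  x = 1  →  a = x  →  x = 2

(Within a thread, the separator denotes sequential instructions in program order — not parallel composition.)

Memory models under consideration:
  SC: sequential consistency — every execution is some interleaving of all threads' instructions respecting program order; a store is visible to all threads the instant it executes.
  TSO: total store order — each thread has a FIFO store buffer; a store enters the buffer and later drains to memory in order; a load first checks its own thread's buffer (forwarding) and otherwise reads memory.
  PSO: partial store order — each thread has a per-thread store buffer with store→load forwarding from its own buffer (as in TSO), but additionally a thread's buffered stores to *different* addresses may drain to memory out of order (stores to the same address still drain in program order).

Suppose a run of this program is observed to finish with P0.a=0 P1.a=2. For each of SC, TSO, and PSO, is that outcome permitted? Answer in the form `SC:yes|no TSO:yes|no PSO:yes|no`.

outcome vector order: (P0.a,P1.a)
SC (5): 01; 02; 11; 12; 21
TSO (5): 01; 02; 11; 12; 21
PSO (5): 01; 02; 11; 12; 21
target 02 ∈ {SC,TSO,PSO}

SC:yes TSO:yes PSO:yes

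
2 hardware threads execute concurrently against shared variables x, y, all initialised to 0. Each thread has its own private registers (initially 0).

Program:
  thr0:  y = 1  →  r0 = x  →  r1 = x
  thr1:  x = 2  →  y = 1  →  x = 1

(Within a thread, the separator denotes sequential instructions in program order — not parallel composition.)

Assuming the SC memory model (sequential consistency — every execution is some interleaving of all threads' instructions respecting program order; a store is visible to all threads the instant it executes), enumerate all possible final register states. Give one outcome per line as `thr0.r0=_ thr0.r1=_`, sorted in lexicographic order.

thr0.r0=0 thr0.r1=0
thr0.r0=0 thr0.r1=1
thr0.r0=0 thr0.r1=2
thr0.r0=1 thr0.r1=1
thr0.r0=2 thr0.r1=1
thr0.r0=2 thr0.r1=2

outcome vector order: (thr0.r0,thr0.r1)
|SC outcomes| = 6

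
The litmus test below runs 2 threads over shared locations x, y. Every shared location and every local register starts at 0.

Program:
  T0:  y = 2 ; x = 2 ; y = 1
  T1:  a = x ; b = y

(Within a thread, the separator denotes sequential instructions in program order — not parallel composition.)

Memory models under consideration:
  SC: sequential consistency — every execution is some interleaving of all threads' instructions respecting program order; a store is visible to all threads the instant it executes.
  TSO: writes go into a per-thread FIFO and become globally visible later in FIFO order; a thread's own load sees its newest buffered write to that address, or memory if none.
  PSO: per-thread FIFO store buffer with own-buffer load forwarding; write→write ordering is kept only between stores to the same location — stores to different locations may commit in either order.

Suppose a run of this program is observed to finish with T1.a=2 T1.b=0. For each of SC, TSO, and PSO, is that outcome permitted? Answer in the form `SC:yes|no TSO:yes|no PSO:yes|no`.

SC:no TSO:no PSO:yes

outcome vector order: (T1.a,T1.b)
SC: 5 outcomes — {00, 01, 02, 21, 22}
TSO: 5 outcomes — {00, 01, 02, 21, 22}
PSO: 6 outcomes — {00, 01, 02, 20, 21, 22}
target 20 ∈ {PSO}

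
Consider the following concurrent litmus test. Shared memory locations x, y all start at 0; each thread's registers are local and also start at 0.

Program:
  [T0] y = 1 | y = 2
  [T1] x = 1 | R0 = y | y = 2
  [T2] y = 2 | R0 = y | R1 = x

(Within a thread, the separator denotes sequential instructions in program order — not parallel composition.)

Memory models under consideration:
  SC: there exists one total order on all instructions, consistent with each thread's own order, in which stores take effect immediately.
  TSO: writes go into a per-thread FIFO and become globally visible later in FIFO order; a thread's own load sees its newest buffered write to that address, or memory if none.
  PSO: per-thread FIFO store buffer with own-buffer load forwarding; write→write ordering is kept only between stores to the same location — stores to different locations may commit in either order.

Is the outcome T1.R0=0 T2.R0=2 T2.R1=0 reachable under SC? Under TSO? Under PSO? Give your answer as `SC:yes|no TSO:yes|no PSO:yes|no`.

outcome vector order: (T1.R0,T2.R0,T2.R1)
SC: 10 outcomes — {011, 021, 110, 111, 120, 121, 210, 211, 220, 221}
TSO: 12 outcomes — {010, 011, 020, 021, 110, 111, 120, 121, 210, 211, 220, 221}
PSO: 12 outcomes — {010, 011, 020, 021, 110, 111, 120, 121, 210, 211, 220, 221}
target 020 ∈ {TSO,PSO}

SC:no TSO:yes PSO:yes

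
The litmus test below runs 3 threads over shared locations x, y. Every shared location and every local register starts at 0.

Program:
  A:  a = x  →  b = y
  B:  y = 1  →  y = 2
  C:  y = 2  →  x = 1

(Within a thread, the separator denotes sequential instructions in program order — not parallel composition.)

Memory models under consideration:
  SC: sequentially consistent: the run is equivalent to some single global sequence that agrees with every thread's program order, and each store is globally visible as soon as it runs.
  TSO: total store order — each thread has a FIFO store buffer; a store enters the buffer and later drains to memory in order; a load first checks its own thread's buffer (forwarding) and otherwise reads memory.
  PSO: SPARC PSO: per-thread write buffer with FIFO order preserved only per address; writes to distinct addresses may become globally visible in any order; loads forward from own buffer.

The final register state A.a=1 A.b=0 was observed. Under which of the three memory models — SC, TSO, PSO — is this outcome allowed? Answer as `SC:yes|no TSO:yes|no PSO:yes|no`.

SC:no TSO:no PSO:yes

outcome vector order: (A.a,A.b)
SC (5): (0,0); (0,1); (0,2); (1,1); (1,2)
TSO (5): (0,0); (0,1); (0,2); (1,1); (1,2)
PSO (6): (0,0); (0,1); (0,2); (1,0); (1,1); (1,2)
target (1,0) ∈ {PSO}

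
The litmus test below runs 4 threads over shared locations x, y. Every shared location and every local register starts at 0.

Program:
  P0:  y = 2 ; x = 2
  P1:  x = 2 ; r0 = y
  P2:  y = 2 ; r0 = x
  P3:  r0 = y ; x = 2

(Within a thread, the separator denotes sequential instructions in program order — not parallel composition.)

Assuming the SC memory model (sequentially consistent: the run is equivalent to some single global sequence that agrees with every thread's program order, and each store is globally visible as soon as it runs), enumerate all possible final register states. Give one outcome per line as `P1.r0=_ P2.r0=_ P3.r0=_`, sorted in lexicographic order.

outcome vector order: (P1.r0,P2.r0,P3.r0)
|SC outcomes| = 6

P1.r0=0 P2.r0=2 P3.r0=0
P1.r0=0 P2.r0=2 P3.r0=2
P1.r0=2 P2.r0=0 P3.r0=0
P1.r0=2 P2.r0=0 P3.r0=2
P1.r0=2 P2.r0=2 P3.r0=0
P1.r0=2 P2.r0=2 P3.r0=2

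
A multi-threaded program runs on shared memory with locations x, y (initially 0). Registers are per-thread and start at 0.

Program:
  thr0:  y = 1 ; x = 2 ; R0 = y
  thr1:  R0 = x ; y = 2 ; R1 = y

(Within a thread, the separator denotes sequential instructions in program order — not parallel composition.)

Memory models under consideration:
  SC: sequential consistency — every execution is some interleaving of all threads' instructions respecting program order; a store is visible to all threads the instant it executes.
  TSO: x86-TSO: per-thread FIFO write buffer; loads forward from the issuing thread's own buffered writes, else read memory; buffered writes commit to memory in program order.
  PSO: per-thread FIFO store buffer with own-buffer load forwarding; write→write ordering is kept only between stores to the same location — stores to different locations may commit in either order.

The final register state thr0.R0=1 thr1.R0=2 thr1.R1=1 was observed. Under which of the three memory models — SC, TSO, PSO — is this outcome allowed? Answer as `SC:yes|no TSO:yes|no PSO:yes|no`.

outcome vector order: (thr0.R0,thr1.R0,thr1.R1)
SC: 5 outcomes — {<1 0 1>; <1 0 2>; <1 2 2>; <2 0 2>; <2 2 2>}
TSO: 5 outcomes — {<1 0 1>; <1 0 2>; <1 2 2>; <2 0 2>; <2 2 2>}
PSO: 6 outcomes — {<1 0 1>; <1 0 2>; <1 2 1>; <1 2 2>; <2 0 2>; <2 2 2>}
target <1 2 1> ∈ {PSO}

SC:no TSO:no PSO:yes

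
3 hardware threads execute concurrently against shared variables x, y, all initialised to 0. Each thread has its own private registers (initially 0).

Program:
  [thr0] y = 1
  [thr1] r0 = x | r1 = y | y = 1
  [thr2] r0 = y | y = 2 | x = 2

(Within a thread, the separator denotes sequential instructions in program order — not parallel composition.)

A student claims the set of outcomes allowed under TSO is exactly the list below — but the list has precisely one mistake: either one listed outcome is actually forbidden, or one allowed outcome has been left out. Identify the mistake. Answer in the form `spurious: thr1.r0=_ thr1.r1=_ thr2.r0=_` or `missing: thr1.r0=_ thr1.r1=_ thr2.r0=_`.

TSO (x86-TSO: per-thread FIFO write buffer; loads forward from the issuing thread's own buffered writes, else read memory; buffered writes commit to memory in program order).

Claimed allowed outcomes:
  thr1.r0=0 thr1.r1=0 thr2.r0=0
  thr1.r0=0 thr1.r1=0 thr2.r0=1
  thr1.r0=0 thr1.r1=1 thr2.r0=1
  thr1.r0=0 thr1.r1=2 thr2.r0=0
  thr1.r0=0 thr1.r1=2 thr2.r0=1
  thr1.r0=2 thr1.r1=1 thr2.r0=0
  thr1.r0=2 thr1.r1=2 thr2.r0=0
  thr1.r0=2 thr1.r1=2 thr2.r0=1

outcome vector order: (thr1.r0,thr1.r1,thr2.r0)
TSO: 9 outcomes — {(0,0,0); (0,0,1); (0,1,0); (0,1,1); (0,2,0); (0,2,1); (2,1,0); (2,2,0); (2,2,1)}
TSO∖claimed = {(0,1,0)}

missing: thr1.r0=0 thr1.r1=1 thr2.r0=0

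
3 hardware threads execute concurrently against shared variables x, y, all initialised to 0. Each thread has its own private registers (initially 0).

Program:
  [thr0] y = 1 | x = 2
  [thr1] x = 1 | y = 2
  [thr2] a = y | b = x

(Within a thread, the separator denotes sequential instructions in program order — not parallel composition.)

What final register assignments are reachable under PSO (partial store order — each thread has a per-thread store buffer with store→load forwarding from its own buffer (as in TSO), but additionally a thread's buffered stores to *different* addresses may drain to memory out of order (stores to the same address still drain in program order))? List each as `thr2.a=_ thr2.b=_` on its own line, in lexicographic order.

thr2.a=0 thr2.b=0
thr2.a=0 thr2.b=1
thr2.a=0 thr2.b=2
thr2.a=1 thr2.b=0
thr2.a=1 thr2.b=1
thr2.a=1 thr2.b=2
thr2.a=2 thr2.b=0
thr2.a=2 thr2.b=1
thr2.a=2 thr2.b=2

outcome vector order: (thr2.a,thr2.b)
|PSO outcomes| = 9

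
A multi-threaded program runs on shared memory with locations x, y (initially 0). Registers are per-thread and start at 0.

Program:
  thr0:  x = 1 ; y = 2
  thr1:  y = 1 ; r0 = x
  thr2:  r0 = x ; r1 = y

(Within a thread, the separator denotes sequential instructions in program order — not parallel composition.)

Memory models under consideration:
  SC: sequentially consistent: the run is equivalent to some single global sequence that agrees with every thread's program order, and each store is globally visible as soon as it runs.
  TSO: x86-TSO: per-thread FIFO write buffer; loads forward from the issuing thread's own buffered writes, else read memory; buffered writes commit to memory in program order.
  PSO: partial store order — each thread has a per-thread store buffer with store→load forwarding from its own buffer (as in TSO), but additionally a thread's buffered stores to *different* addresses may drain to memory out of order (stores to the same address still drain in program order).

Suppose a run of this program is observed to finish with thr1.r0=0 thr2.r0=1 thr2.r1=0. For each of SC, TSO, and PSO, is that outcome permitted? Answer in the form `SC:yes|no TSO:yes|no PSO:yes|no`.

SC:no TSO:yes PSO:yes

outcome vector order: (thr1.r0,thr2.r0,thr2.r1)
SC (11): 0/0/0, 0/0/1, 0/0/2, 0/1/1, 0/1/2, 1/0/0, 1/0/1, 1/0/2, 1/1/0, 1/1/1, 1/1/2
TSO (12): 0/0/0, 0/0/1, 0/0/2, 0/1/0, 0/1/1, 0/1/2, 1/0/0, 1/0/1, 1/0/2, 1/1/0, 1/1/1, 1/1/2
PSO (12): 0/0/0, 0/0/1, 0/0/2, 0/1/0, 0/1/1, 0/1/2, 1/0/0, 1/0/1, 1/0/2, 1/1/0, 1/1/1, 1/1/2
target 0/1/0 ∈ {TSO,PSO}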